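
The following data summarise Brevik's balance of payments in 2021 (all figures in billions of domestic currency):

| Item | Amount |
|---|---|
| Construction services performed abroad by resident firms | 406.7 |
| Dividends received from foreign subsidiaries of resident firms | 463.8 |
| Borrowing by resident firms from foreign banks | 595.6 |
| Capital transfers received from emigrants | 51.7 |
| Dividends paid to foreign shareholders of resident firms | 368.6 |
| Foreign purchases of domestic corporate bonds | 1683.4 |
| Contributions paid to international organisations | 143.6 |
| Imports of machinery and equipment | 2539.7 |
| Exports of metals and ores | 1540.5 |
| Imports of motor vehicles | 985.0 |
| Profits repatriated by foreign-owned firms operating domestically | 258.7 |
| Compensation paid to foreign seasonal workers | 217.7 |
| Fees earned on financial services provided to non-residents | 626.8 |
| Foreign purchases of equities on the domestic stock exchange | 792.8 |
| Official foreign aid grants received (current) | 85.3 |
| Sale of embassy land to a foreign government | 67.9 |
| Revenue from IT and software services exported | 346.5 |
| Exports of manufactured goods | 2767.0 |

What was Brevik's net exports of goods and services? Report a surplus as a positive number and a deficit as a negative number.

2162.8

Goods: -2539.7 - 985.0 + 1540.5 + 2767.0 = 782.8
Services: 346.5 + 626.8 + 406.7 = 1380.0
Trade balance = 782.8 + 1380.0 = 2162.8
(Excluded from the trade balance — primary income: dividends received from foreign subsidiaries of resident firms 463.8, dividends paid to foreign shareholders of resident firms 368.6, profits repatriated by foreign-owned firms operating domestically 258.7, compensation paid to foreign seasonal workers 217.7; financial account: borrowing by resident firms from foreign banks 595.6, foreign purchases of domestic corporate bonds 1683.4, foreign purchases of equities on the domestic stock exchange 792.8; capital account: capital transfers received from emigrants 51.7, sale of embassy land to a foreign government 67.9; secondary income: contributions paid to international organisations 143.6, official foreign aid grants received (current) 85.3.)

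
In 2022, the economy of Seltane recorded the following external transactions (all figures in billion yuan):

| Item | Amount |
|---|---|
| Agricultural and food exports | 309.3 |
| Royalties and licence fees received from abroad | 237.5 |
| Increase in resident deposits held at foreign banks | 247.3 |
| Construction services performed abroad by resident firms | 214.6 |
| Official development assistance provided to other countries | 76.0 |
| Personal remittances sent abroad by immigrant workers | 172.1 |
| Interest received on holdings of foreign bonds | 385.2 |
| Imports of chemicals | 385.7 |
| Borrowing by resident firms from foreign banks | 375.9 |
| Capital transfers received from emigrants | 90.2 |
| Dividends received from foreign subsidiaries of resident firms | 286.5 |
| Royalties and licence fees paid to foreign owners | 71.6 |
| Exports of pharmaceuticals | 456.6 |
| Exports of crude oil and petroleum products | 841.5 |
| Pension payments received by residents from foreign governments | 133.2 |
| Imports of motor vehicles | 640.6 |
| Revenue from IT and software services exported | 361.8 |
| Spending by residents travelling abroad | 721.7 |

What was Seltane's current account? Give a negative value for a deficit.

1158.5

Goods: 309.3 - 640.6 - 385.7 + 841.5 + 456.6 = 581.1
Services: -721.7 + 214.6 - 71.6 + 237.5 + 361.8 = 20.6
Primary income: 286.5 + 385.2 = 671.7
Secondary income: -172.1 + 133.2 - 76.0 = -114.9
Current account = 581.1 + 20.6 + 671.7 + (-114.9) = 1158.5
(Excluded from the current account — financial account: increase in resident deposits held at foreign banks 247.3, borrowing by resident firms from foreign banks 375.9; capital account: capital transfers received from emigrants 90.2.)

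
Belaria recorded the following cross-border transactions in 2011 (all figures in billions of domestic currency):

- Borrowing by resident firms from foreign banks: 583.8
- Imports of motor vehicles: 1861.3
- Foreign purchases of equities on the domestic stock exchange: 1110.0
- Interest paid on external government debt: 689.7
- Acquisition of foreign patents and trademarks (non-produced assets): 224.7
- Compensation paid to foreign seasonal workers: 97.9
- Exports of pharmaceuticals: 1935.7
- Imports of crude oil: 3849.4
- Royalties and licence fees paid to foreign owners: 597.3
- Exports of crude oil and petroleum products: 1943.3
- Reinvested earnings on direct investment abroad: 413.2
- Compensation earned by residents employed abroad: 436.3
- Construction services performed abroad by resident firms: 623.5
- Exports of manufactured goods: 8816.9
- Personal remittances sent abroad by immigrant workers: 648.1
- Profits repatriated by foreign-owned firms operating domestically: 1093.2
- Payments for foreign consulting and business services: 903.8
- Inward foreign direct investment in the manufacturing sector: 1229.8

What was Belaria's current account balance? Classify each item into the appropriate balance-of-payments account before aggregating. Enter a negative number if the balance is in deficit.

4428.2

Goods: -3849.4 + 8816.9 - 1861.3 + 1935.7 + 1943.3 = 6985.2
Services: 623.5 - 597.3 - 903.8 = -877.6
Primary income: -97.9 + 413.2 + 436.3 - 689.7 - 1093.2 = -1031.3
Secondary income: -648.1
Current account = 6985.2 + (-877.6) + (-1031.3) + (-648.1) = 4428.2
(Excluded from the current account — financial account: borrowing by resident firms from foreign banks 583.8, foreign purchases of equities on the domestic stock exchange 1110.0, inward foreign direct investment in the manufacturing sector 1229.8; capital account: acquisition of foreign patents and trademarks (non-produced assets) 224.7.)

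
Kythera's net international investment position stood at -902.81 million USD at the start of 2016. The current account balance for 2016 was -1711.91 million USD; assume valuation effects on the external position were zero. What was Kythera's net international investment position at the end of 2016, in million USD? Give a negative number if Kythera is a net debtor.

With no valuation effects, change in NIIP = current account = -1711.91
End-of-year NIIP = -902.81 + (-1711.91) = -2614.72

-2614.72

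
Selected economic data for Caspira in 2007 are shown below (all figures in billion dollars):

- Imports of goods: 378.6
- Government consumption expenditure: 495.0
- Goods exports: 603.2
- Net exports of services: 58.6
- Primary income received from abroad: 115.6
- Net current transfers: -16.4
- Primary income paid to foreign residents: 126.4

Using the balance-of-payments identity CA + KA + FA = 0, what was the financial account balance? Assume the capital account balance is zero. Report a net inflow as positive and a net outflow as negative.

-256.0

Goods balance = 603.2 - 378.6 = 224.6
Services balance = 58.6
Trade balance (goods + services) = 224.6 + 58.6 = 283.2
Net primary income = 115.6 - 126.4 = -10.8
Net secondary income = -16.4
Current account = 283.2 + (-10.8) + (-16.4) = 256.0
Financial account = -(256.0) = -256.0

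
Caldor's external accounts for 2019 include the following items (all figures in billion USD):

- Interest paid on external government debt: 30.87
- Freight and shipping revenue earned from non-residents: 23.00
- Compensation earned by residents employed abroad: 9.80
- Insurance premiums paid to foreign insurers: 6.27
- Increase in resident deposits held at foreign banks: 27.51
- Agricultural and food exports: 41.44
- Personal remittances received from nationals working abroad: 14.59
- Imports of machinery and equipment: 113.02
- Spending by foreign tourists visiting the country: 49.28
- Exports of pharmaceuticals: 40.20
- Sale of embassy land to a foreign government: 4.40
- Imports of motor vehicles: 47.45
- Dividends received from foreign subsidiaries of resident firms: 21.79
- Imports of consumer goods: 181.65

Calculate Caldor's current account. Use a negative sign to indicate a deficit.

Goods: 41.44 - 113.02 + 40.20 - 47.45 - 181.65 = -260.48
Services: -6.27 + 23.00 + 49.28 = 66.01
Primary income: 21.79 + 9.80 - 30.87 = 0.72
Secondary income: 14.59
Current account = (-260.48) + 66.01 + 0.72 + 14.59 = -179.16
(Excluded from the current account — financial account: increase in resident deposits held at foreign banks 27.51; capital account: sale of embassy land to a foreign government 4.40.)

-179.16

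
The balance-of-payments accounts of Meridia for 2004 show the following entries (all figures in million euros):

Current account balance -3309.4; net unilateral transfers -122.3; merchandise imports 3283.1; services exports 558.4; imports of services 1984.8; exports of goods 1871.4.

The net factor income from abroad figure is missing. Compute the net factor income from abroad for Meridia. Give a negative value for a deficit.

-349.0

Current account = goods balance + services balance + net primary income + net secondary income
Sum of the known components = -2960.4
Net factor income from abroad = CA - (known components) = -3309.4 - (-2960.4) = -349.0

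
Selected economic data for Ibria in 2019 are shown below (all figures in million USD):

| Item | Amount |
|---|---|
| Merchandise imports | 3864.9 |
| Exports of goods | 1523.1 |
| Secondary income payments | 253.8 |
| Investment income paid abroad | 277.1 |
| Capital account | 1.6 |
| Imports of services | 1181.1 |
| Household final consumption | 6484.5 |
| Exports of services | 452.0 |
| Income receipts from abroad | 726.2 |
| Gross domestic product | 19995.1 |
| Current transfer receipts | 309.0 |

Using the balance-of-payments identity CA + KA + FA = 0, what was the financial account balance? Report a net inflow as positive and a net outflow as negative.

2565.0

Goods balance = 1523.1 - 3864.9 = -2341.8
Services balance = 452.0 - 1181.1 = -729.1
Trade balance (goods + services) = -2341.8 + (-729.1) = -3070.9
Net primary income = 726.2 - 277.1 = 449.1
Net secondary income = 309.0 - 253.8 = 55.2
Current account = -3070.9 + 449.1 + 55.2 = -2566.6
Financial account = -(-2566.6 + 1.6) = 2565.0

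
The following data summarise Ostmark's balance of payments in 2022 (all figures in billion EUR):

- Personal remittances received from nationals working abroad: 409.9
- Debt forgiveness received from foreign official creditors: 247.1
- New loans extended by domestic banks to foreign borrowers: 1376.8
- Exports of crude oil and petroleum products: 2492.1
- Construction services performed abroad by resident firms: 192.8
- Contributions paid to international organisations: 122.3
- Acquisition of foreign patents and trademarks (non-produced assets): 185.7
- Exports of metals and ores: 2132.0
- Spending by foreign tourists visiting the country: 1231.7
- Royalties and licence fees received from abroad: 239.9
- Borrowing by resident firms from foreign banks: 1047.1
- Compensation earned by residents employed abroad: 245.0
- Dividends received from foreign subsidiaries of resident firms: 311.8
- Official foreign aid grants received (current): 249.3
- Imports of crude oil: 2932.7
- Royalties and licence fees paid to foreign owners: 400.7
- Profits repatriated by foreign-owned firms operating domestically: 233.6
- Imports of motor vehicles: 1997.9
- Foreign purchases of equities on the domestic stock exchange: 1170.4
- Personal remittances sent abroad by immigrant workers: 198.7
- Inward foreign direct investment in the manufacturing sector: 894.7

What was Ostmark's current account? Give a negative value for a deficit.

1618.6

Goods: -1997.9 + 2492.1 - 2932.7 + 2132.0 = -306.5
Services: 239.9 - 400.7 + 192.8 + 1231.7 = 1263.7
Primary income: -233.6 + 245.0 + 311.8 = 323.2
Secondary income: -122.3 + 409.9 + 249.3 - 198.7 = 338.2
Current account = (-306.5) + 1263.7 + 323.2 + 338.2 = 1618.6
(Excluded from the current account — capital account: debt forgiveness received from foreign official creditors 247.1, acquisition of foreign patents and trademarks (non-produced assets) 185.7; financial account: new loans extended by domestic banks to foreign borrowers 1376.8, borrowing by resident firms from foreign banks 1047.1, foreign purchases of equities on the domestic stock exchange 1170.4, inward foreign direct investment in the manufacturing sector 894.7.)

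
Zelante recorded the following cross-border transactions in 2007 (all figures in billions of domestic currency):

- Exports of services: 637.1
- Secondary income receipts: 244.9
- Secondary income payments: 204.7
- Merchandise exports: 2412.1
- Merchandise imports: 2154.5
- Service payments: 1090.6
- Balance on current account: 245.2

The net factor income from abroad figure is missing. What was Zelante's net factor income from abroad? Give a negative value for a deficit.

Current account = goods balance + services balance + net primary income + net secondary income
Sum of the known components = -155.7
Net factor income from abroad = CA - (known components) = 245.2 - (-155.7) = 400.9

400.9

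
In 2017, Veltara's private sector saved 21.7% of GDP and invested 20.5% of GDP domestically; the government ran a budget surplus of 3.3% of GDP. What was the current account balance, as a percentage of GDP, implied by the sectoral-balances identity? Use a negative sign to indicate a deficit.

4.5

By the sectoral-balances identity, CA = (S_private - I) + (T - G).
Private balance = 21.7 - 20.5 = 1.2
Government balance (T - G) = 3.3
CA = 1.2 + 3.3 = 4.5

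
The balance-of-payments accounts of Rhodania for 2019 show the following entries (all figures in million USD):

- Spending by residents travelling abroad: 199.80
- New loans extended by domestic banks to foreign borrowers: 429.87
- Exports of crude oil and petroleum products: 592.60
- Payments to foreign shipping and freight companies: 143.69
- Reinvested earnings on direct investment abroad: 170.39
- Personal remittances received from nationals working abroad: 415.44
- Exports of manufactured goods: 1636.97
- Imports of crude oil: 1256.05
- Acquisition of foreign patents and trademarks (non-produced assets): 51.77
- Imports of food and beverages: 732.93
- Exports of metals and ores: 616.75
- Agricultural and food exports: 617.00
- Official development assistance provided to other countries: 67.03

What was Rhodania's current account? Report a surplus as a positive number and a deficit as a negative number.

1649.65

Goods: -1256.05 + 617.00 + 616.75 + 1636.97 + 592.60 - 732.93 = 1474.34
Services: -143.69 - 199.80 = -343.49
Primary income: 170.39
Secondary income: -67.03 + 415.44 = 348.41
Current account = 1474.34 + (-343.49) + 170.39 + 348.41 = 1649.65
(Excluded from the current account — financial account: new loans extended by domestic banks to foreign borrowers 429.87; capital account: acquisition of foreign patents and trademarks (non-produced assets) 51.77.)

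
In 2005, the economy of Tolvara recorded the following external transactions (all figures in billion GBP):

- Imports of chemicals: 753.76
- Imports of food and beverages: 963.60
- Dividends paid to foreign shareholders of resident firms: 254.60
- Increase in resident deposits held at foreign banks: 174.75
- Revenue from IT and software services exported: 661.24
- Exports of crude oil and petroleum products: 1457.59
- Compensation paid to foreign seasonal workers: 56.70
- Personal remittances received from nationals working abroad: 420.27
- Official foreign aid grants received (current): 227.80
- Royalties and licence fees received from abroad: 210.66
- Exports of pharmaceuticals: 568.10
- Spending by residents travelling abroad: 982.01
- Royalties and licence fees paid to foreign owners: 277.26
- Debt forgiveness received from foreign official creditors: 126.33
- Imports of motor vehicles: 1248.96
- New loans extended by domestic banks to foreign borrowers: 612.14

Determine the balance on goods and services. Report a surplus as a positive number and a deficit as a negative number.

Goods: -753.76 - 1248.96 - 963.60 + 1457.59 + 568.10 = -940.63
Services: 210.66 - 277.26 - 982.01 + 661.24 = -387.37
Trade balance = -940.63 + (-387.37) = -1328.00
(Excluded from the trade balance — primary income: dividends paid to foreign shareholders of resident firms 254.60, compensation paid to foreign seasonal workers 56.70; financial account: increase in resident deposits held at foreign banks 174.75, new loans extended by domestic banks to foreign borrowers 612.14; secondary income: personal remittances received from nationals working abroad 420.27, official foreign aid grants received (current) 227.80; capital account: debt forgiveness received from foreign official creditors 126.33.)

-1328.00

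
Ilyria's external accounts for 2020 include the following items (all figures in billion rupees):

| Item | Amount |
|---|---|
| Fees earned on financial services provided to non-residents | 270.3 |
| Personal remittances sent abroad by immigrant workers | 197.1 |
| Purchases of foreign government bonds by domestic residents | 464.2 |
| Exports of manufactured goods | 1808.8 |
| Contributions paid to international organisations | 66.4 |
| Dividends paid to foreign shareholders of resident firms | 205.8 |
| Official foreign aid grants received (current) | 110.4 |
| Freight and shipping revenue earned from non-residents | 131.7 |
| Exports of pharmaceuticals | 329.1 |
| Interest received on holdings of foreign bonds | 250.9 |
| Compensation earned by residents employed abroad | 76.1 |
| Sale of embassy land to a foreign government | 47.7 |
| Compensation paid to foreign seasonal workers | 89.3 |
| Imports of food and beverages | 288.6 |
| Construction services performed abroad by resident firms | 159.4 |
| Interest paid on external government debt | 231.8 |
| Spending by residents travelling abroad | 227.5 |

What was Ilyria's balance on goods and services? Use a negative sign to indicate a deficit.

2183.2

Goods: 329.1 - 288.6 + 1808.8 = 1849.3
Services: 131.7 + 159.4 - 227.5 + 270.3 = 333.9
Trade balance = 1849.3 + 333.9 = 2183.2
(Excluded from the trade balance — secondary income: personal remittances sent abroad by immigrant workers 197.1, contributions paid to international organisations 66.4, official foreign aid grants received (current) 110.4; financial account: purchases of foreign government bonds by domestic residents 464.2; primary income: dividends paid to foreign shareholders of resident firms 205.8, interest received on holdings of foreign bonds 250.9, compensation earned by residents employed abroad 76.1, compensation paid to foreign seasonal workers 89.3, interest paid on external government debt 231.8; capital account: sale of embassy land to a foreign government 47.7.)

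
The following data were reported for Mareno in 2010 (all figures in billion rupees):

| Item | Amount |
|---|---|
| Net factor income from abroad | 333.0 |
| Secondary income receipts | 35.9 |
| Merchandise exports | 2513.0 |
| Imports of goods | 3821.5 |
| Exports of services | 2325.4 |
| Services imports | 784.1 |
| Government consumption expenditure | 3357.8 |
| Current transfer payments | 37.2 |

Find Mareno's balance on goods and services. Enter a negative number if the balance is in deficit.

Goods balance = 2513.0 - 3821.5 = -1308.5
Services balance = 2325.4 - 784.1 = 1541.3
Trade balance (goods + services) = -1308.5 + 1541.3 = 232.8

232.8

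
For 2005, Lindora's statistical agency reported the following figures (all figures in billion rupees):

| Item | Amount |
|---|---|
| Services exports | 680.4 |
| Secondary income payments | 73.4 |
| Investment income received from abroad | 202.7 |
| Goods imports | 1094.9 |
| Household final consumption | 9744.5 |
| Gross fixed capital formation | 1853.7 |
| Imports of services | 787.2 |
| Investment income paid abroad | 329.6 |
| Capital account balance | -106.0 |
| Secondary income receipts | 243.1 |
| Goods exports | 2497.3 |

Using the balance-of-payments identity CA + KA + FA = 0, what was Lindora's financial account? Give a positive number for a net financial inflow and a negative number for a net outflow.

Goods balance = 2497.3 - 1094.9 = 1402.4
Services balance = 680.4 - 787.2 = -106.8
Trade balance (goods + services) = 1402.4 + (-106.8) = 1295.6
Net primary income = 202.7 - 329.6 = -126.9
Net secondary income = 243.1 - 73.4 = 169.7
Current account = 1295.6 + (-126.9) + 169.7 = 1338.4
Financial account = -(1338.4 + (-106.0)) = -1232.4

-1232.4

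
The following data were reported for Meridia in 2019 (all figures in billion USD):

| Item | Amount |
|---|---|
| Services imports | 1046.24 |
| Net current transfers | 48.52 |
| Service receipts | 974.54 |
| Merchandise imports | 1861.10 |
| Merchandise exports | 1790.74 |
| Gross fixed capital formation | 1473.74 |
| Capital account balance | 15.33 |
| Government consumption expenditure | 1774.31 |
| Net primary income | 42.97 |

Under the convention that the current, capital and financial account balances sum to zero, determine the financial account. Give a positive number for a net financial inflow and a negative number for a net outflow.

35.24

Goods balance = 1790.74 - 1861.10 = -70.36
Services balance = 974.54 - 1046.24 = -71.70
Trade balance (goods + services) = -70.36 + (-71.70) = -142.06
Net primary income = 42.97
Net secondary income = 48.52
Current account = -142.06 + 42.97 + 48.52 = -50.57
Financial account = -(-50.57 + 15.33) = 35.24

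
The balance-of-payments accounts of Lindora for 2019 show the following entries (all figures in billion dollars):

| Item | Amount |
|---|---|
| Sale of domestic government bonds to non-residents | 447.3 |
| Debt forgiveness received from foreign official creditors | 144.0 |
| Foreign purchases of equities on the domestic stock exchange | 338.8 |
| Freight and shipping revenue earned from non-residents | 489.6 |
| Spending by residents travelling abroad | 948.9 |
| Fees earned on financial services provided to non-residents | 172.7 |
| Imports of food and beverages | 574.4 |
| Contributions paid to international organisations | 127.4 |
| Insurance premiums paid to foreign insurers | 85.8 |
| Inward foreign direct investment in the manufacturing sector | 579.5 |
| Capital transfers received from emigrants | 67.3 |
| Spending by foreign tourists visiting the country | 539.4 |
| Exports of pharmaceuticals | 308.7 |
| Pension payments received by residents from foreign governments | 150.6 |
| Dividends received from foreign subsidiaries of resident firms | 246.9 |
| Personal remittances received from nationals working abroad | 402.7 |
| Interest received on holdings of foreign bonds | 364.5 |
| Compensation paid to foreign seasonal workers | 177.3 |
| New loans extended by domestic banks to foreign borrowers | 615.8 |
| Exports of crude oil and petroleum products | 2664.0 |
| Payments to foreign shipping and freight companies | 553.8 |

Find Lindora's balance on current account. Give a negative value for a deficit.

Goods: -574.4 + 2664.0 + 308.7 = 2398.3
Services: 172.7 + 539.4 - 553.8 - 948.9 - 85.8 + 489.6 = -386.8
Primary income: 364.5 - 177.3 + 246.9 = 434.1
Secondary income: 150.6 + 402.7 - 127.4 = 425.9
Current account = 2398.3 + (-386.8) + 434.1 + 425.9 = 2871.5
(Excluded from the current account — financial account: sale of domestic government bonds to non-residents 447.3, foreign purchases of equities on the domestic stock exchange 338.8, inward foreign direct investment in the manufacturing sector 579.5, new loans extended by domestic banks to foreign borrowers 615.8; capital account: debt forgiveness received from foreign official creditors 144.0, capital transfers received from emigrants 67.3.)

2871.5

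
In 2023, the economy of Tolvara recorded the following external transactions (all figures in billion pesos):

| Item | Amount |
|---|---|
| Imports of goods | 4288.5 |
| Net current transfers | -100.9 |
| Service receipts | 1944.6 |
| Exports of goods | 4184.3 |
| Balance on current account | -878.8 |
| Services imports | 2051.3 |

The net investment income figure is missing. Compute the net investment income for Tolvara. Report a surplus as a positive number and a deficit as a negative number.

-567.0

Current account = goods balance + services balance + net primary income + net secondary income
Sum of the known components = -311.8
Net investment income = CA - (known components) = -878.8 - (-311.8) = -567.0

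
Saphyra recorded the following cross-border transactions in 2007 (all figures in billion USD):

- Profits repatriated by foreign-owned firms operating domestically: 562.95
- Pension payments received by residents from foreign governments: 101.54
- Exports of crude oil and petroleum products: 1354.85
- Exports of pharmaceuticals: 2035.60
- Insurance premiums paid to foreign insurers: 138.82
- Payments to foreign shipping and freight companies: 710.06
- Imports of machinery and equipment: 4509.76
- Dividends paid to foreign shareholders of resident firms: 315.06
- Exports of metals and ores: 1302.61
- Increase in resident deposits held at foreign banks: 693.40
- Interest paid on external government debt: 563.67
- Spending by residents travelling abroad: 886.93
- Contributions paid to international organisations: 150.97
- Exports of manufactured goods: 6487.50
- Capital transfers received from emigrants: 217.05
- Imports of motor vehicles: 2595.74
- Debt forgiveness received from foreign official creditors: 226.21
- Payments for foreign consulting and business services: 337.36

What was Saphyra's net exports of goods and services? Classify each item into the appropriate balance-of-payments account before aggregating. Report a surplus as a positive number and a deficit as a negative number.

2001.89

Goods: 6487.50 + 1354.85 - 2595.74 + 1302.61 - 4509.76 + 2035.60 = 4075.06
Services: -337.36 - 710.06 - 138.82 - 886.93 = -2073.17
Trade balance = 4075.06 + (-2073.17) = 2001.89
(Excluded from the trade balance — primary income: profits repatriated by foreign-owned firms operating domestically 562.95, dividends paid to foreign shareholders of resident firms 315.06, interest paid on external government debt 563.67; secondary income: pension payments received by residents from foreign governments 101.54, contributions paid to international organisations 150.97; financial account: increase in resident deposits held at foreign banks 693.40; capital account: capital transfers received from emigrants 217.05, debt forgiveness received from foreign official creditors 226.21.)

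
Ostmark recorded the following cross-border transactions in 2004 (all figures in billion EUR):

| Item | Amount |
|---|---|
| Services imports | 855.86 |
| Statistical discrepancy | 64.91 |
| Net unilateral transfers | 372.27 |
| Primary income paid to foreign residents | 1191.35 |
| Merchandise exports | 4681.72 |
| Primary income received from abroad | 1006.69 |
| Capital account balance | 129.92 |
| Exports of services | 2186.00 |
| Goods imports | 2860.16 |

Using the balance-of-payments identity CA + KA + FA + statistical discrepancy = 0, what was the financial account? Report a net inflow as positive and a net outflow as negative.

-3534.14

Goods balance = 4681.72 - 2860.16 = 1821.56
Services balance = 2186.00 - 855.86 = 1330.14
Trade balance (goods + services) = 1821.56 + 1330.14 = 3151.70
Net primary income = 1006.69 - 1191.35 = -184.66
Net secondary income = 372.27
Current account = 3151.70 + (-184.66) + 372.27 = 3339.31
Financial account = -(3339.31 + 129.92 + 64.91) = -3534.14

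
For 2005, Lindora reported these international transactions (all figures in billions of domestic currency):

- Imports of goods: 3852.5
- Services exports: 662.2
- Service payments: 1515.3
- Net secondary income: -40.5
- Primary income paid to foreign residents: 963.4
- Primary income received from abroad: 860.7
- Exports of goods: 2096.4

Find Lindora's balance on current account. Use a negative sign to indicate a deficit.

Goods balance = 2096.4 - 3852.5 = -1756.1
Services balance = 662.2 - 1515.3 = -853.1
Trade balance (goods + services) = -1756.1 + (-853.1) = -2609.2
Net primary income = 860.7 - 963.4 = -102.7
Net secondary income = -40.5
Current account = -2609.2 + (-102.7) + (-40.5) = -2752.4

-2752.4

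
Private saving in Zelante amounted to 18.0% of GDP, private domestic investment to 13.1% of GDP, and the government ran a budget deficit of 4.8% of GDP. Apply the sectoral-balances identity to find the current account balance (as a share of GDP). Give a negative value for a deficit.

By the sectoral-balances identity, CA = (S_private - I) + (T - G).
Private balance = 18.0 - 13.1 = 4.9
Government balance (T - G) = -4.8
CA = 4.9 + (-4.8) = 0.1

0.1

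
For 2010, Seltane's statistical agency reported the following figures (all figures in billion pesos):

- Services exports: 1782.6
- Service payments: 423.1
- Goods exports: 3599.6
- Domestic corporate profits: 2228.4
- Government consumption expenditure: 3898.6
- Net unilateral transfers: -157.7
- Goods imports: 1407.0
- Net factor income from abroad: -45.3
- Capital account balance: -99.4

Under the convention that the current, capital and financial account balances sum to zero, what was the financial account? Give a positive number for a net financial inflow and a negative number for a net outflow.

Goods balance = 3599.6 - 1407.0 = 2192.6
Services balance = 1782.6 - 423.1 = 1359.5
Trade balance (goods + services) = 2192.6 + 1359.5 = 3552.1
Net primary income = -45.3
Net secondary income = -157.7
Current account = 3552.1 + (-45.3) + (-157.7) = 3349.1
Financial account = -(3349.1 + (-99.4)) = -3249.7

-3249.7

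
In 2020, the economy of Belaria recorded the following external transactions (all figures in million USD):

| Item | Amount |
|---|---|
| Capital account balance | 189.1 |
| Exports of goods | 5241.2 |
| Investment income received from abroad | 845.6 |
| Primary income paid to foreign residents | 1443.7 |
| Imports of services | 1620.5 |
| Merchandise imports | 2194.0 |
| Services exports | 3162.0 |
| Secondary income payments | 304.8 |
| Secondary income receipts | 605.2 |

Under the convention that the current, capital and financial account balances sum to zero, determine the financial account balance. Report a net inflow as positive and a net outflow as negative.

-4480.1

Goods balance = 5241.2 - 2194.0 = 3047.2
Services balance = 3162.0 - 1620.5 = 1541.5
Trade balance (goods + services) = 3047.2 + 1541.5 = 4588.7
Net primary income = 845.6 - 1443.7 = -598.1
Net secondary income = 605.2 - 304.8 = 300.4
Current account = 4588.7 + (-598.1) + 300.4 = 4291.0
Financial account = -(4291.0 + 189.1) = -4480.1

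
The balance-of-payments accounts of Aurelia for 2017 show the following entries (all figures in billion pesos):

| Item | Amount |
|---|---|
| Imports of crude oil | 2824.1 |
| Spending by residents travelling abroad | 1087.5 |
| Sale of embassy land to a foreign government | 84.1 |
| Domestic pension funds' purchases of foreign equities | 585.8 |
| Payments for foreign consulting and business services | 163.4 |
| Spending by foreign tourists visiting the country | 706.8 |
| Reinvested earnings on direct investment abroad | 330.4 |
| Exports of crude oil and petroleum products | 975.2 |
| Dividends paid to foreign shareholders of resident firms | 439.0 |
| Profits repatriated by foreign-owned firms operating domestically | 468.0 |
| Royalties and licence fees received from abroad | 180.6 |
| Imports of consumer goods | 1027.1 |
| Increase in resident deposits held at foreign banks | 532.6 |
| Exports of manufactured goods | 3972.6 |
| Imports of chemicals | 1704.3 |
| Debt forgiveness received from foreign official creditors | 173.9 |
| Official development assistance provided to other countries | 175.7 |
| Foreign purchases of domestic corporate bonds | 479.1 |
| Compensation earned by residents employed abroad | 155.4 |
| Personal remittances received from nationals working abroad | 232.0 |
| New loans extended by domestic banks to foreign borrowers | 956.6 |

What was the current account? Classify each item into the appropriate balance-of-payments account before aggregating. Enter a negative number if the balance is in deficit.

Goods: -1704.3 - 2824.1 + 975.2 + 3972.6 - 1027.1 = -607.7
Services: 706.8 - 163.4 - 1087.5 + 180.6 = -363.5
Primary income: -468.0 + 155.4 - 439.0 + 330.4 = -421.2
Secondary income: 232.0 - 175.7 = 56.3
Current account = (-607.7) + (-363.5) + (-421.2) + 56.3 = -1336.1
(Excluded from the current account — capital account: sale of embassy land to a foreign government 84.1, debt forgiveness received from foreign official creditors 173.9; financial account: domestic pension funds' purchases of foreign equities 585.8, increase in resident deposits held at foreign banks 532.6, foreign purchases of domestic corporate bonds 479.1, new loans extended by domestic banks to foreign borrowers 956.6.)

-1336.1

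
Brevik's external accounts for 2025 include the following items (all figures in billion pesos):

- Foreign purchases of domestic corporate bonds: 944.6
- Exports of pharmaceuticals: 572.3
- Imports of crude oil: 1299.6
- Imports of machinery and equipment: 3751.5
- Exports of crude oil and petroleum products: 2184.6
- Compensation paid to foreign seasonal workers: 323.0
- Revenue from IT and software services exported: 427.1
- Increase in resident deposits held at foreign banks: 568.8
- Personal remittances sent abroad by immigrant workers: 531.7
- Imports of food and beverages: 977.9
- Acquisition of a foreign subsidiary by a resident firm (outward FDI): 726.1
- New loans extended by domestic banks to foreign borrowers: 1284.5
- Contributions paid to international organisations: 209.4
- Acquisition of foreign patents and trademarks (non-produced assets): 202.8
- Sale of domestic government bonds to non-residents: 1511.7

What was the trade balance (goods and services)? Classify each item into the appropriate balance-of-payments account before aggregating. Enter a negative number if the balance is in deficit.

-2845.0

Goods: -1299.6 + 572.3 - 977.9 - 3751.5 + 2184.6 = -3272.1
Services: 427.1
Trade balance = -3272.1 + 427.1 = -2845.0
(Excluded from the trade balance — financial account: foreign purchases of domestic corporate bonds 944.6, increase in resident deposits held at foreign banks 568.8, acquisition of a foreign subsidiary by a resident firm (outward FDI) 726.1, new loans extended by domestic banks to foreign borrowers 1284.5, sale of domestic government bonds to non-residents 1511.7; primary income: compensation paid to foreign seasonal workers 323.0; secondary income: personal remittances sent abroad by immigrant workers 531.7, contributions paid to international organisations 209.4; capital account: acquisition of foreign patents and trademarks (non-produced assets) 202.8.)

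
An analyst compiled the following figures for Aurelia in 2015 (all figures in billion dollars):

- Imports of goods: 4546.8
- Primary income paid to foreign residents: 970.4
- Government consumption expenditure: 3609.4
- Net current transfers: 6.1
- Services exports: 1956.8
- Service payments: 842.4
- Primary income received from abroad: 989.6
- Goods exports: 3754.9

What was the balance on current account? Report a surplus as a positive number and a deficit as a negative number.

347.8

Goods balance = 3754.9 - 4546.8 = -791.9
Services balance = 1956.8 - 842.4 = 1114.4
Trade balance (goods + services) = -791.9 + 1114.4 = 322.5
Net primary income = 989.6 - 970.4 = 19.2
Net secondary income = 6.1
Current account = 322.5 + 19.2 + 6.1 = 347.8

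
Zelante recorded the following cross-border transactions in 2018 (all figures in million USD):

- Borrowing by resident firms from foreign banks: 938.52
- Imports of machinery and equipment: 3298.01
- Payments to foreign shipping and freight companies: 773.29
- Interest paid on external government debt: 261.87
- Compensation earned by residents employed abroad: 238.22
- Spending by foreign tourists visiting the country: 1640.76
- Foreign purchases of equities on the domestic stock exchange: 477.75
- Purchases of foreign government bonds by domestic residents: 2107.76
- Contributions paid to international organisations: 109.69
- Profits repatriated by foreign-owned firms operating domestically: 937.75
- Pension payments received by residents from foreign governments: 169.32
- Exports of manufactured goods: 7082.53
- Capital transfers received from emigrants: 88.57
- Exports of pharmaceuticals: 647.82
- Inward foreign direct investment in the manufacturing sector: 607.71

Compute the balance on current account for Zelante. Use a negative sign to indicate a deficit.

4398.04

Goods: 647.82 + 7082.53 - 3298.01 = 4432.34
Services: -773.29 + 1640.76 = 867.47
Primary income: 238.22 - 261.87 - 937.75 = -961.40
Secondary income: -109.69 + 169.32 = 59.63
Current account = 4432.34 + 867.47 + (-961.40) + 59.63 = 4398.04
(Excluded from the current account — financial account: borrowing by resident firms from foreign banks 938.52, foreign purchases of equities on the domestic stock exchange 477.75, purchases of foreign government bonds by domestic residents 2107.76, inward foreign direct investment in the manufacturing sector 607.71; capital account: capital transfers received from emigrants 88.57.)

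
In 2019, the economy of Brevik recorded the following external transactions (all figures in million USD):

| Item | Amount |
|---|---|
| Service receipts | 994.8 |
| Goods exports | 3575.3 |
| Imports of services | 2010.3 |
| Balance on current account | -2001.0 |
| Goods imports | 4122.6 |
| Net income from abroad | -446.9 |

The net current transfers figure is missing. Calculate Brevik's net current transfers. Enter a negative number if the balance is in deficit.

8.7

Current account = goods balance + services balance + net primary income + net secondary income
Sum of the known components = -2009.7
Net current transfers = CA - (known components) = -2001.0 - (-2009.7) = 8.7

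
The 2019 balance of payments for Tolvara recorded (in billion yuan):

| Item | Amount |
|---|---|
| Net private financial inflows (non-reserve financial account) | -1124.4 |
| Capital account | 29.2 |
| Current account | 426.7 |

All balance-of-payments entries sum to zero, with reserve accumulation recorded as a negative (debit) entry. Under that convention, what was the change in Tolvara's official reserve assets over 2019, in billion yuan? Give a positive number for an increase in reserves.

-668.5

Official reserve transactions balance = -(426.7 + 29.2 + (-1124.4)) = 668.5
An accumulation of reserves is recorded as a debit (negative entry), so the change in the stock of reserves is the negative of that balance.
Change in official reserves = -(668.5) = -668.5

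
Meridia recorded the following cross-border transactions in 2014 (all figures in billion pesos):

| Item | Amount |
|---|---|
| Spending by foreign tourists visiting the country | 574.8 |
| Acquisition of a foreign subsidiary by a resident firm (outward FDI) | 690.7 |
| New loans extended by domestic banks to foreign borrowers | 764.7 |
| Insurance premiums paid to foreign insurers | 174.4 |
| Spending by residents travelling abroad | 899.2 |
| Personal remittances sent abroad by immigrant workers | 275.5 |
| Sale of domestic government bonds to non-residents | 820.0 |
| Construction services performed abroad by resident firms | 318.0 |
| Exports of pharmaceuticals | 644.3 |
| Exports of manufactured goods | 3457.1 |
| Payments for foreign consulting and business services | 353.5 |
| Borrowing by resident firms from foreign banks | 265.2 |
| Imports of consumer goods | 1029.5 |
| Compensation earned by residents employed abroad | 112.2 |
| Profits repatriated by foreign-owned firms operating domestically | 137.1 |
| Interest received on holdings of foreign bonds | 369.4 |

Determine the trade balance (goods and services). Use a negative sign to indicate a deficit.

2537.6

Goods: 3457.1 - 1029.5 + 644.3 = 3071.9
Services: -899.2 + 574.8 + 318.0 - 174.4 - 353.5 = -534.3
Trade balance = 3071.9 + (-534.3) = 2537.6
(Excluded from the trade balance — financial account: acquisition of a foreign subsidiary by a resident firm (outward FDI) 690.7, new loans extended by domestic banks to foreign borrowers 764.7, sale of domestic government bonds to non-residents 820.0, borrowing by resident firms from foreign banks 265.2; secondary income: personal remittances sent abroad by immigrant workers 275.5; primary income: compensation earned by residents employed abroad 112.2, profits repatriated by foreign-owned firms operating domestically 137.1, interest received on holdings of foreign bonds 369.4.)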